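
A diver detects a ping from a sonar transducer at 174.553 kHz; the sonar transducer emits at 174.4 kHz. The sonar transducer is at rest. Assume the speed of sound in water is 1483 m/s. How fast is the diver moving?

f' > f, so the diver is approaching.
f' = f · (v + v_o)/v ⇒ v_o = v · |f'/f − 1|.
v_o = 1483 × |174.553/174.4 − 1| = 1483 × 0.0008773 ≈ 1.30 m/s.

1.30 m/s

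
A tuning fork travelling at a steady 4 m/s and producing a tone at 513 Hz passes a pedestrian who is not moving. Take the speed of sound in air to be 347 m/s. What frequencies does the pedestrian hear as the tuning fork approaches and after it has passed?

519 Hz approaching; 507 Hz receding

Approaching: f₁ = f · v/(v − v_s) = 513 × 347/343 ≈ 519 Hz.
Receding: f₂ = f · v/(v + v_s) = 513 × 347/351 ≈ 507 Hz.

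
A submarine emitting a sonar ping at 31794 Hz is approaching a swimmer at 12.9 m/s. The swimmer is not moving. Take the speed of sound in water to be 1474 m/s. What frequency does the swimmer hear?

32075 Hz

With the source moving toward a stationary observer, f' = f · v/(v − v_s).
f' = 31794 × 1474/(1474 − 12.9) = 31794 × 1474/1461 ≈ 32075 Hz.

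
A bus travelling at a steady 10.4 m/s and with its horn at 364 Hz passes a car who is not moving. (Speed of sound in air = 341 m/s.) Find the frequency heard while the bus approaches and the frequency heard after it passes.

375 Hz approaching; 353 Hz receding

Approaching: f₁ = f · v/(v − v_s) = 364 × 341/330.6 ≈ 375 Hz.
Receding: f₂ = f · v/(v + v_s) = 364 × 341/351.4 ≈ 353 Hz.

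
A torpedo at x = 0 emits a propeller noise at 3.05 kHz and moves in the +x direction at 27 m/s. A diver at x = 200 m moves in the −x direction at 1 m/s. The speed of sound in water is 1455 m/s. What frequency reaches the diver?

3.11 kHz

The observer lies on the +x side, so the source is heading toward the observer and the observer is heading toward the source.
With source approaching and observer approaching, f' = f · (v + v_o)/(v − v_s).
f' = 3.05 × (1455 + 1)/(1455 − 27) = 3.05 × 1456/1428 ≈ 3.11 kHz.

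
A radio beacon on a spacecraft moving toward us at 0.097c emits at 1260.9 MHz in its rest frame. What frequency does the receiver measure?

1389.8 MHz

Relativistic Doppler for frequency: f' = f₀ · √((1 + β)/(1 − β)).
f' = 1260.9 × √(1.0970/0.9030) = 1260.9 × 1.10220 ≈ 1389.8 MHz.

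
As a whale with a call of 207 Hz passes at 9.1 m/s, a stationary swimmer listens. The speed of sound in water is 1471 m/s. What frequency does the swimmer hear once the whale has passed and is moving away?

206 Hz

Receding: f₂ = f · v/(v + v_s) = 207 × 1471/1480.1 ≈ 206 Hz.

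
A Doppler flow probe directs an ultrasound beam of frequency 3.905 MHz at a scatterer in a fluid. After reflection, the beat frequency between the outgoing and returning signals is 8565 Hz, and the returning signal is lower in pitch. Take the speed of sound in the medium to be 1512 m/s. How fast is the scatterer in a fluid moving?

1.66 m/s

Double Doppler shift off a moving reflector: f₂ = f₀ · (v + u)/(v − u) (u > 0 toward emitter).
Returning signal is lower, so f₂ = f₀ − Δf = 3905000 − 8565 = 3896435 Hz.
Rearranging, u = v · (f₂ − f₀)/(f₂ + f₀) = 1512 × -8565/7801435 ≈ -1.66 m/s.
So the scatterer in a fluid is moving at 1.66 m/s away from the emitter.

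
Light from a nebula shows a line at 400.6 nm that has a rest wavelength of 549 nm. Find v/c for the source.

λ'/λ₀ = 0.7297 < 1 (blueshift), so the source is approaching.
λ'/λ₀ = √((1 − β)/(1 + β)) for an approaching source ⇒ β = (1 − r²)/(1 + r²) with r = λ'/λ₀.
β = (1 − 0.5324)/(1 + 0.5324) ≈ 0.305.

0.305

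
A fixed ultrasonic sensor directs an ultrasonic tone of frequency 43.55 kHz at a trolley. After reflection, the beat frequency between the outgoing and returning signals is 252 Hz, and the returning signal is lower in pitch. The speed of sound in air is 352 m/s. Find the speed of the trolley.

1.02 m/s

Double Doppler shift off a moving reflector: f₂ = f₀ · (v + u)/(v − u) (u > 0 toward emitter).
Returning signal is lower, so f₂ = f₀ − Δf = 43550 − 252 = 43298 Hz.
Rearranging, u = v · (f₂ − f₀)/(f₂ + f₀) = 352 × -252/86848 ≈ -1.02 m/s.
So the trolley is moving at 1.02 m/s away from the emitter.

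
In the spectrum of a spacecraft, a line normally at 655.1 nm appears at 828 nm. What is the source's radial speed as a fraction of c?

0.230c

λ'/λ₀ = 1.2639 > 1 (redshift), so the source is receding.
λ'/λ₀ = √((1 + β)/(1 − β)) for a receding source ⇒ β = (r² − 1)/(r² + 1) with r = λ'/λ₀.
β = (1.5975 − 1)/(1.5975 + 1) ≈ 0.230.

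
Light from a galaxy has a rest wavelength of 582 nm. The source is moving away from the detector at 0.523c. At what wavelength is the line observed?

1040.0 nm

Relativistic Doppler for wavelength: λ' = λ₀ · √((1 + β)/(1 − β)).
λ' = 582 × √(1.5230/0.4770) = 582 × 1.78686 ≈ 1040.0 nm.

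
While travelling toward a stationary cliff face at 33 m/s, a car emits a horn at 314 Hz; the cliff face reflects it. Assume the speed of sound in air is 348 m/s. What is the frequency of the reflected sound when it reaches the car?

380 Hz

The cliff face receives the sound from a moving source: f₁ = f₀ · v/(v − v_e) = 314 × 348/315 ≈ 347 Hz.
On the return leg the car is a moving observer: f₂ = f₁ · (v + v_e)/v = 347 × 381/348 ≈ 380 Hz.
Equivalently f₂ = f₀ · (v + v_e)/(v − v_e).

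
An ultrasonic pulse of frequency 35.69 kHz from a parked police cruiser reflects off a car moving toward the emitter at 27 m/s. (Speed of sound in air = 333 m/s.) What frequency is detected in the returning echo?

42.0 kHz

The car first receives the wave as a moving observer: f₁ = f₀ · (v + u)/v = 35.69 × (333 + 27)/333 ≈ 38.6 kHz.
The reflection then acts as a moving source: f₂ = f₁ · v/(v − u) ≈ 42.0 kHz.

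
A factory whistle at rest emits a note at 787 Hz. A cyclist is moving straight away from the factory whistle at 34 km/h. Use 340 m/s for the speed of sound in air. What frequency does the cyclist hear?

765 Hz

34 km/h = 9.444 m/s.
Only the observer moves, away from the source, so f' = f · (v − v_o)/v.
f' = 787 × (340 − 9.444)/340 = 787 × 330.56/340 ≈ 765 Hz.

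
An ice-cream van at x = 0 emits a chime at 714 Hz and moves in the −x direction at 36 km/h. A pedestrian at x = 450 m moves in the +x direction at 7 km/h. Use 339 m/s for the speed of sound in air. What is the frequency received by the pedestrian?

690 Hz

36 km/h = 10 m/s; 7 km/h = 1.944 m/s.
The observer lies on the +x side, so the source is heading away from the observer and the observer is heading away from the source.
Both move, so f' = f · (v − v_o)/(v + v_s).
f' = 714 × (339 − 1.944)/(339 + 10) = 714 × 337.06/349 ≈ 690 Hz.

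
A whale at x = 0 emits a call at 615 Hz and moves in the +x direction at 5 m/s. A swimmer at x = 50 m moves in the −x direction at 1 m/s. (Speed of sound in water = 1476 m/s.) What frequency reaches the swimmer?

618 Hz

The observer lies on the +x side, so the source is heading toward the observer and the observer is heading toward the source.
General Doppler shift: f' = f · (v + v_o)/(v − v_s).
f' = 615 × (1476 + 1)/(1476 − 5) = 615 × 1477/1471 ≈ 618 Hz.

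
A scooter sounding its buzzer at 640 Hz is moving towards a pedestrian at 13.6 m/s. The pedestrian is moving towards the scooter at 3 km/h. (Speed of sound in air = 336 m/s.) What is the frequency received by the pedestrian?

3 km/h = 0.8333 m/s.
With source approaching and observer approaching, f' = f · (v + v_o)/(v − v_s).
f' = 640 × (336 + 0.8333)/(336 − 13.6) = 640 × 336.83/322.4 ≈ 669 Hz.

669 Hz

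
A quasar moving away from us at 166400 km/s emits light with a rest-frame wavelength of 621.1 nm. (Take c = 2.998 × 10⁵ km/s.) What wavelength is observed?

β = v/c = 166400/299800 = 0.5550.
Relativistic Doppler for wavelength: λ' = λ₀ · √((1 + β)/(1 − β)).
λ' = 621.1 × √(1.5550/0.4450) = 621.1 × 1.86943 ≈ 1161.1 nm.

1161.1 nm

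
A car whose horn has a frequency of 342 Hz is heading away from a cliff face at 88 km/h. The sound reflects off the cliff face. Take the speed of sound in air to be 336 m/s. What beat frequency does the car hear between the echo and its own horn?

88 km/h = 24.44 m/s.
The cliff face receives the sound from a moving source: f₁ = f₀ · v/(v + v_e) = 342 × 336/360.44 ≈ 318.8 Hz.
On the return leg the car is a moving observer: f₂ = f₁ · (v − v_e)/v = 318.8 × 311.56/336 ≈ 295.6 Hz.
Beat against the emitted tone: |f₂ − f₀| = 2v_e·f₀/(v + v_e) = 2 × 24.44 × 342/360.44 ≈ 46.4 Hz.

46.4 Hz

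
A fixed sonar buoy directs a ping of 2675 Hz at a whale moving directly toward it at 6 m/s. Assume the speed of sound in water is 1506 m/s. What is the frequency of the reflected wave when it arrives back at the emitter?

2696 Hz

The whale first receives the wave as a moving observer: f₁ = f₀ · (v + u)/v = 2675 × (1506 + 6)/1506 ≈ 2686 Hz.
The reflection then acts as a moving source: f₂ = f₁ · v/(v − u) ≈ 2696 Hz.
Equivalently f₂ = f₀ · (v + u)/(v − u).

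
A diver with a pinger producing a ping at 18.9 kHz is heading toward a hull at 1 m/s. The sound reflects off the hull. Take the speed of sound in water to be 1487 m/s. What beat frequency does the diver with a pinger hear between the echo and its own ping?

25.4 Hz

The hull receives the sound from a moving source: f₁ = f₀ · v/(v − v_e) = 18.9 × 1487/1486 ≈ 18.9127 kHz.
On the return leg the diver with a pinger is a moving observer: f₂ = f₁ · (v + v_e)/v = 18.9127 × 1488/1487 ≈ 18.9254 kHz.
Equivalently f₂ = f₀ · (v + v_e)/(v − v_e).
Beat against the emitted tone (with f₀ = 18900 Hz): |f₂ − f₀| = 2v_e·f₀/(v − v_e) = 2 × 1 × 18900/1486 ≈ 25.4 Hz.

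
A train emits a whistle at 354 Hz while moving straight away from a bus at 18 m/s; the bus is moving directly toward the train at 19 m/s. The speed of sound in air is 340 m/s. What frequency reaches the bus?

355 Hz

General Doppler shift: f' = f · (v + v_o)/(v + v_s).
f' = 354 × (340 + 19)/(340 + 18) = 354 × 359/358 ≈ 355 Hz.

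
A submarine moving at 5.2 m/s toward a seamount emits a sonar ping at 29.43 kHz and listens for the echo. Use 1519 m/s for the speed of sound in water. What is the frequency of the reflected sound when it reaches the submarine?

The seamount receives the sound from a moving source: f₁ = f₀ · v/(v − v_e) = 29.43 × 1519/1513.8 ≈ 29.5 kHz.
On the return leg the submarine is a moving observer: f₂ = f₁ · (v + v_e)/v = 29.5 × 1524.2/1519 ≈ 29.6 kHz.
Equivalently f₂ = f₀ · (v + v_e)/(v − v_e).

29.6 kHz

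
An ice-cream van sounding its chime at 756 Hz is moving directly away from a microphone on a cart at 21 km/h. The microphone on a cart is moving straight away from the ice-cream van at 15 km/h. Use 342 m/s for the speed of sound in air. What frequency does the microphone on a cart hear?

734 Hz

21 km/h = 5.833 m/s; 15 km/h = 4.167 m/s.
Both move, so f' = f · (v − v_o)/(v + v_s).
f' = 756 × (342 − 4.167)/(342 + 5.833) = 756 × 337.83/347.83 ≈ 734 Hz.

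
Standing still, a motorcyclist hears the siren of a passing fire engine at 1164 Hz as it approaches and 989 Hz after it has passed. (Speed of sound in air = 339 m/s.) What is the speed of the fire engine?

28 m/s

f₁/f₂ = (v + v_s)/(v − v_s), so v_s = v · (f₁ − f₂)/(f₁ + f₂).
v_s = 339 × (1164 − 989)/(1164 + 989) = 339 × 175/2153 ≈ 28 m/s.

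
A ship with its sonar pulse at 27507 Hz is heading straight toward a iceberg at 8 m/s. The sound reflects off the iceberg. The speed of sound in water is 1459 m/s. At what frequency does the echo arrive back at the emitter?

The iceberg receives the sound from a moving source: f₁ = f₀ · v/(v − v_e) = 27507 × 1459/1451 ≈ 27659 Hz.
On the return leg the ship is a moving observer: f₂ = f₁ · (v + v_e)/v = 27659 × 1467/1459 ≈ 27810 Hz.

27810 Hz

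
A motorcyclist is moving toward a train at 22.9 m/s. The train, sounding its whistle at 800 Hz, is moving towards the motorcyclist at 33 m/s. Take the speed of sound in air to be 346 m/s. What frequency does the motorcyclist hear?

General Doppler shift: f' = f · (v + v_o)/(v − v_s).
f' = 800 × (346 + 22.9)/(346 − 33) = 800 × 368.9/313 ≈ 943 Hz.

943 Hz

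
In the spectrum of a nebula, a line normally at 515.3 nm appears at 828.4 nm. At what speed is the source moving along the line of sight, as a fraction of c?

λ'/λ₀ = 1.6076 > 1 (redshift), so the source is receding.
λ'/λ₀ = √((1 + β)/(1 − β)) for a receding source ⇒ β = (r² − 1)/(r² + 1) with r = λ'/λ₀.
β = (2.5844 − 1)/(2.5844 + 1) ≈ 0.442.

0.442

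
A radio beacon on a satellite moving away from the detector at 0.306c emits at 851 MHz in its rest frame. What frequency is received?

620.4 MHz

Relativistic Doppler for frequency: f' = f₀ · √((1 − β)/(1 + β)).
f' = 851 × √(0.6940/1.3060) = 851 × 0.72897 ≈ 620.4 MHz.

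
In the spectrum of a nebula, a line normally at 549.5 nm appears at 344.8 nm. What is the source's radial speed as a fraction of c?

0.435

λ'/λ₀ = 0.6275 < 1 (blueshift), so the source is approaching.
λ'/λ₀ = √((1 − β)/(1 + β)) for an approaching source ⇒ β = (1 − r²)/(1 + r²) with r = λ'/λ₀.
β = (1 − 0.3937)/(1 + 0.3937) ≈ 0.435.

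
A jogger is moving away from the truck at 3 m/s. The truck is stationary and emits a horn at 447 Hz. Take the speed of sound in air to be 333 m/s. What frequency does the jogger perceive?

443 Hz

Moving observer, stationary source: f' = f · (v − v_o)/v.
f' = 447 × (333 − 3)/333 = 447 × 330/333 ≈ 443 Hz.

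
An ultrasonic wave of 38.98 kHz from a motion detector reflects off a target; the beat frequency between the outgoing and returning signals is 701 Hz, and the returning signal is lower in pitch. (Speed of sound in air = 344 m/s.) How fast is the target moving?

Double Doppler shift off a moving reflector: f₂ = f₀ · (v + u)/(v − u) (u > 0 toward emitter).
Returning signal is lower, so f₂ = f₀ − Δf = 38980 − 701 = 38279 Hz.
Rearranging, u = v · (f₂ − f₀)/(f₂ + f₀) = 344 × -701/77259 ≈ -3.1 m/s.
So the target is moving at 3.1 m/s away from the emitter.

3.1 m/s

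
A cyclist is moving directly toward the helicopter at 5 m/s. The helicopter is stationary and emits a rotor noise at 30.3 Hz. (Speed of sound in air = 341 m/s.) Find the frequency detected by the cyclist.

Only the observer moves, toward the source, so f' = f · (v + v_o)/v.
f' = 30.3 × (341 + 5)/341 = 30.3 × 346/341 ≈ 30.7 Hz.

30.7 Hz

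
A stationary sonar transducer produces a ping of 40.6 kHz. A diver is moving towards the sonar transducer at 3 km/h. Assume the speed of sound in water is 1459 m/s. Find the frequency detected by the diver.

3 km/h = 0.8333 m/s.
Moving observer, stationary source: f' = f · (v + v_o)/v.
f' = 40.6 × (1459 + 0.8333)/1459 = 40.6 × 1459.8/1459 ≈ 40.6 kHz.

40.6 kHz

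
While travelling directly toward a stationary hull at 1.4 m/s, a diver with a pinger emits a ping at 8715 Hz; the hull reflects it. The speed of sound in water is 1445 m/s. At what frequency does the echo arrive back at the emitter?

8732 Hz

The hull receives the sound from a moving source: f₁ = f₀ · v/(v − v_e) = 8715 × 1445/1443.6 ≈ 8723 Hz.
On the return leg the diver with a pinger is a moving observer: f₂ = f₁ · (v + v_e)/v = 8723 × 1446.4/1445 ≈ 8732 Hz.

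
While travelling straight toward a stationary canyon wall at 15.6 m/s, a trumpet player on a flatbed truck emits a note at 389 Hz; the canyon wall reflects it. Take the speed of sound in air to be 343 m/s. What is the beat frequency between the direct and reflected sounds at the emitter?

37.1 Hz

The canyon wall receives the sound from a moving source: f₁ = f₀ · v/(v − v_e) = 389 × 343/327.4 ≈ 407.5 Hz.
On the return leg the trumpet player on a flatbed truck is a moving observer: f₂ = f₁ · (v + v_e)/v = 407.5 × 358.6/343 ≈ 426.1 Hz.
Beat against the emitted tone: |f₂ − f₀| = 2v_e·f₀/(v − v_e) = 2 × 15.6 × 389/327.4 ≈ 37.1 Hz.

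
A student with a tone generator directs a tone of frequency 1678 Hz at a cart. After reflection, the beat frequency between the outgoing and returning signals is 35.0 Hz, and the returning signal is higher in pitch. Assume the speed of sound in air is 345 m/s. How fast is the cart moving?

Double Doppler shift off a moving reflector: f₂ = f₀ · (v + u)/(v − u) (u > 0 toward emitter).
Returning signal is higher, so f₂ = f₀ + Δf = 1678 + 35 = 1713 Hz.
Rearranging, u = v · (f₂ − f₀)/(f₂ + f₀) = 345 × 35/3391 ≈ 3.6 m/s.
So the cart is moving at 3.6 m/s toward the emitter.

3.6 m/s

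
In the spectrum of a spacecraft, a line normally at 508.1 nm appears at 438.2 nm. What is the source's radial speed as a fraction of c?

λ'/λ₀ = 0.8624 < 1 (blueshift), so the source is approaching.
λ'/λ₀ = √((1 − β)/(1 + β)) for an approaching source ⇒ β = (1 − r²)/(1 + r²) with r = λ'/λ₀.
β = (1 − 0.7438)/(1 + 0.7438) ≈ 0.147.

0.147c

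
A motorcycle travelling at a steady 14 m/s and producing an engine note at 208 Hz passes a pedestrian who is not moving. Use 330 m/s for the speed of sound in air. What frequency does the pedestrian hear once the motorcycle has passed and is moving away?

Receding: f₂ = f · v/(v + v_s) = 208 × 330/344 ≈ 200 Hz.

200 Hz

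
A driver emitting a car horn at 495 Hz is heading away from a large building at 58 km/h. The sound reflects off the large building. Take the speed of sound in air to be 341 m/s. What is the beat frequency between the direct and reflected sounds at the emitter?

58 km/h = 16.11 m/s.
The large building receives the sound from a moving source: f₁ = f₀ · v/(v + v_e) = 495 × 341/357.11 ≈ 472.7 Hz.
On the return leg the driver is a moving observer: f₂ = f₁ · (v − v_e)/v = 472.7 × 324.89/341 ≈ 450.3 Hz.
Equivalently f₂ = f₀ · (v − v_e)/(v + v_e).
Beat against the emitted tone: |f₂ − f₀| = 2v_e·f₀/(v + v_e) = 2 × 16.11 × 495/357.11 ≈ 44.7 Hz.

44.7 Hz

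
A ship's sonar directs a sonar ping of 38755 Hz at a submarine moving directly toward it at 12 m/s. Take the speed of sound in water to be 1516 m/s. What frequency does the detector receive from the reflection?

39373 Hz

At the submarine (a moving observer), f₁ = f₀ · (v + u)/v = 38755 × 1528/1516 ≈ 39062 Hz.
The reflection then acts as a moving source: f₂ = f₁ · v/(v − u) ≈ 39373 Hz.
Equivalently f₂ = f₀ · (v + u)/(v − u).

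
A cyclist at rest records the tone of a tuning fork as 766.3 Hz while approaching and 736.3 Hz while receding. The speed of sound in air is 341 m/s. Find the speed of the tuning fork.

6.8 m/s

f₁/f₂ = (v + v_s)/(v − v_s), so v_s = v · (f₁ − f₂)/(f₁ + f₂).
v_s = 341 × (766.3 − 736.3)/(766.3 + 736.3) = 341 × 30.0/1502.6 ≈ 6.8 m/s.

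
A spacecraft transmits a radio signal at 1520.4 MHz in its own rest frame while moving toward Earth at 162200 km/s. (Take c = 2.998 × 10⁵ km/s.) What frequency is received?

β = v/c = 162200/299800 = 0.5410.
Relativistic Doppler for frequency: f' = f₀ · √((1 + β)/(1 − β)).
f' = 1520.4 × √(1.5410/0.4590) = 1520.4 × 1.83236 ≈ 2785.9 MHz.

2785.9 MHz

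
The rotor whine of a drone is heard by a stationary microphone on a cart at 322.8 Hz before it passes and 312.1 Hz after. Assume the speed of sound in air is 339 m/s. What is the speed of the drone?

f₁/f₂ = (v + v_s)/(v − v_s), so v_s = v · (f₁ − f₂)/(f₁ + f₂).
v_s = 339 × (322.8 − 312.1)/(322.8 + 312.1) = 339 × 10.7/634.9 ≈ 5.7 m/s.

5.7 m/s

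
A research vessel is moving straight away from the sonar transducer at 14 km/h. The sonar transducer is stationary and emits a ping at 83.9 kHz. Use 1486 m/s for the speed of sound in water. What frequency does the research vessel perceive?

83.7 kHz

14 km/h = 3.889 m/s.
Only the observer moves, away from the source, so f' = f · (v − v_o)/v.
f' = 83.9 × (1486 − 3.889)/1486 = 83.9 × 1482.1/1486 ≈ 83.7 kHz.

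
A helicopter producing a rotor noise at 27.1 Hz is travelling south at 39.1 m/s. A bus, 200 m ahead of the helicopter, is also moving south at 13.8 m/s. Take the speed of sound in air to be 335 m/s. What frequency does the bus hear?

29.4 Hz

The bus is ahead, so the helicopter is moving toward it while the bus is moving away from the helicopter.
Both move, so f' = f · (v − v_o)/(v − v_s).
f' = 27.1 × (335 − 13.8)/(335 − 39.1) = 27.1 × 321.2/295.9 ≈ 29.4 Hz.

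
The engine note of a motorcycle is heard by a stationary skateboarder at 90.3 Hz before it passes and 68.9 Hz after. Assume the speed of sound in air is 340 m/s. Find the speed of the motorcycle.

46 m/s

f₁/f₂ = (v + v_s)/(v − v_s), so v_s = v · (f₁ − f₂)/(f₁ + f₂).
v_s = 340 × (90.3 − 68.9)/(90.3 + 68.9) = 340 × 21.4/159.2 ≈ 46 m/s.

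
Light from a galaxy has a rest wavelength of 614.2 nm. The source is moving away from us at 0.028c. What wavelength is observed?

631.6 nm

Relativistic Doppler for wavelength: λ' = λ₀ · √((1 + β)/(1 − β)).
λ' = 614.2 × √(1.0280/0.9720) = 614.2 × 1.02840 ≈ 631.6 nm.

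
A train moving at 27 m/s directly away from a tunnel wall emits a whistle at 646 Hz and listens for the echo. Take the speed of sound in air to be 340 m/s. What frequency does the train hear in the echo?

The tunnel wall receives the sound from a moving source: f₁ = f₀ · v/(v + v_e) = 646 × 340/367 ≈ 598 Hz.
On the return leg the train is a moving observer: f₂ = f₁ · (v − v_e)/v = 598 × 313/340 ≈ 551 Hz.
Equivalently f₂ = f₀ · (v − v_e)/(v + v_e).

551 Hz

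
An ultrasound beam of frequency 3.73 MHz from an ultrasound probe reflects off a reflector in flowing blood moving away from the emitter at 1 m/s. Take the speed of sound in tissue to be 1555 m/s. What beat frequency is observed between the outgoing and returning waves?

4794 Hz

At the reflector in flowing blood (a moving observer), f₁ = f₀ · (v − u)/v = 3.73 × 1554/1555 ≈ 3.72760 MHz.
On reflection it acts as a source moving away from the stationary detector: f₂ = f₁ · v/(v + u) = 3.72760 × 1555/1556 ≈ 3.72521 MHz.
Equivalently f₂ = f₀ · (v − u)/(v + u).
Beat frequency (with f₀ = 3730000 Hz): |f₂ − f₀| = 2u·f₀/(v + u) = 2 × 1 × 3730000/1556 ≈ 4794 Hz.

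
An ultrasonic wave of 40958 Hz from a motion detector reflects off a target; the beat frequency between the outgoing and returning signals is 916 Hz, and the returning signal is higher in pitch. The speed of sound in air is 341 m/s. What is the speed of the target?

Double Doppler shift off a moving reflector: f₂ = f₀ · (v + u)/(v − u) (u > 0 toward emitter).
Returning signal is higher, so f₂ = f₀ + Δf = 40958 + 916 = 41874 Hz.
Rearranging, u = v · (f₂ − f₀)/(f₂ + f₀) = 341 × 916/82832 ≈ 3.8 m/s.
So the target is moving at 3.8 m/s toward the emitter.

3.8 m/s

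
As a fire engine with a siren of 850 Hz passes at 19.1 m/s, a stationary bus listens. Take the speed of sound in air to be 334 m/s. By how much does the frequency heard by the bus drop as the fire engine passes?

97.5 Hz

Approaching: f₁ = f · v/(v − v_s) = 850 × 334/314.9 ≈ 901.6 Hz.
Receding: f₂ = f · v/(v + v_s) = 850 × 334/353.1 ≈ 804.0 Hz.
Drop: f₁ − f₂ = 2f·v·v_s/(v² − v_s²) = 2 × 850 × 334 × 19.1/(334² − 19.1²) ≈ 97.5 Hz.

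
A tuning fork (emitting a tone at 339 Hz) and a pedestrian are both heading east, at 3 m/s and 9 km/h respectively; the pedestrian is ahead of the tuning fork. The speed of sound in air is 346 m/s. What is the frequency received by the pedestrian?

9 km/h = 2.5 m/s.
The pedestrian is ahead, so the tuning fork is moving toward it while the pedestrian is moving away from the tuning fork.
Both move, so f' = f · (v − v_o)/(v − v_s).
f' = 339 × (346 − 2.5)/(346 − 3) = 339 × 343.5/343 ≈ 339 Hz.

339 Hz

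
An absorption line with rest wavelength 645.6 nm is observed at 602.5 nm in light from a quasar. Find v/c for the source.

λ'/λ₀ = 0.9332 < 1 (blueshift), so the source is approaching.
λ'/λ₀ = √((1 − β)/(1 + β)) for an approaching source ⇒ β = (1 − r²)/(1 + r²) with r = λ'/λ₀.
β = (1 − 0.8709)/(1 + 0.8709) ≈ 0.069.

0.069c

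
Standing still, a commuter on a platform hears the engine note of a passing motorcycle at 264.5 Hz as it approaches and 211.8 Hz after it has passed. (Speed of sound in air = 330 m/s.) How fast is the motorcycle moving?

37 m/s

f₁/f₂ = (v + v_s)/(v − v_s), so v_s = v · (f₁ − f₂)/(f₁ + f₂).
v_s = 330 × (264.5 − 211.8)/(264.5 + 211.8) = 330 × 52.7/476.3 ≈ 37 m/s.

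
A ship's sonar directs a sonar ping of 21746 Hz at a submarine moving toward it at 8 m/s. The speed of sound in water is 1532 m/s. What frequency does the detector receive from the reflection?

21974 Hz

The submarine first receives the wave as a moving observer: f₁ = f₀ · (v + u)/v = 21746 × (1532 + 8)/1532 ≈ 21860 Hz.
The reflection then acts as a moving source: f₂ = f₁ · v/(v − u) ≈ 21974 Hz.
Equivalently f₂ = f₀ · (v + u)/(v − u).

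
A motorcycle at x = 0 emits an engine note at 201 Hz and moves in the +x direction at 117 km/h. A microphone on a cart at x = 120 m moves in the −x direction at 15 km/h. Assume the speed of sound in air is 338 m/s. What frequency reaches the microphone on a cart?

225 Hz

117 km/h = 32.5 m/s; 15 km/h = 4.167 m/s.
The observer lies on the +x side, so the source is heading toward the observer and the observer is heading toward the source.
With source approaching and observer approaching, f' = f · (v + v_o)/(v − v_s).
f' = 201 × (338 + 4.167)/(338 − 32.5) = 201 × 342.17/305.5 ≈ 225 Hz.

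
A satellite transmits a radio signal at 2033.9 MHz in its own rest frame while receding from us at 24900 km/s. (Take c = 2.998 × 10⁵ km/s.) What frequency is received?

β = v/c = 24900/299800 = 0.0831.
Relativistic Doppler for frequency: f' = f₀ · √((1 − β)/(1 + β)).
f' = 2033.9 × √(0.9169/1.0831) = 2033.9 × 0.92012 ≈ 1871.4 MHz.

1871.4 MHz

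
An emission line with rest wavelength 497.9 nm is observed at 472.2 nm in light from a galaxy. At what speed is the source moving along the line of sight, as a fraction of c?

λ'/λ₀ = 0.9484 < 1 (blueshift), so the source is approaching.
λ'/λ₀ = √((1 − β)/(1 + β)) for an approaching source ⇒ β = (1 − r²)/(1 + r²) with r = λ'/λ₀.
β = (1 − 0.8994)/(1 + 0.8994) ≈ 0.053.

0.053c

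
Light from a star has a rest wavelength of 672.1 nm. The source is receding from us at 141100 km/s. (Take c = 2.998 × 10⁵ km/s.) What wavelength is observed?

β = v/c = 141100/299800 = 0.4706.
Relativistic Doppler for wavelength: λ' = λ₀ · √((1 + β)/(1 − β)).
λ' = 672.1 × √(1.4706/0.5294) = 672.1 × 1.66679 ≈ 1120.3 nm.

1120.3 nm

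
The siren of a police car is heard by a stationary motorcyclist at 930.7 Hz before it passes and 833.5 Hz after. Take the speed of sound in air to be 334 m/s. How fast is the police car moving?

f₁/f₂ = (v + v_s)/(v − v_s), so v_s = v · (f₁ − f₂)/(f₁ + f₂).
v_s = 334 × (930.7 − 833.5)/(930.7 + 833.5) = 334 × 97.2/1764.2 ≈ 18.4 m/s.

18.4 m/s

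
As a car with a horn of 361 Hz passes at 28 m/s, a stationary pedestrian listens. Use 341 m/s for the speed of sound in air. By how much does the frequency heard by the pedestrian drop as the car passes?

59.7 Hz

Approaching: f₁ = f · v/(v − v_s) = 361 × 341/313 ≈ 393.3 Hz.
Receding: f₂ = f · v/(v + v_s) = 361 × 341/369 ≈ 333.6 Hz.
Drop: f₁ − f₂ = 2f·v·v_s/(v² − v_s²) = 2 × 361 × 341 × 28/(341² − 28²) ≈ 59.7 Hz.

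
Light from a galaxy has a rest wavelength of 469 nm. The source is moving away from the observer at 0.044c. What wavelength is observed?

490.1 nm

Relativistic Doppler for wavelength: λ' = λ₀ · √((1 + β)/(1 − β)).
λ' = 469 × √(1.0440/0.9560) = 469 × 1.04501 ≈ 490.1 nm.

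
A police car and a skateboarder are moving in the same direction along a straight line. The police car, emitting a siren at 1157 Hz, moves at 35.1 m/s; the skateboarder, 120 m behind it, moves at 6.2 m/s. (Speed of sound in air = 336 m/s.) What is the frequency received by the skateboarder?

1067 Hz

The skateboarder is behind, so the police car is moving away from it while the skateboarder is moving toward the police car.
General Doppler shift: f' = f · (v + v_o)/(v + v_s).
f' = 1157 × (336 + 6.2)/(336 + 35.1) = 1157 × 342.2/371.1 ≈ 1067 Hz.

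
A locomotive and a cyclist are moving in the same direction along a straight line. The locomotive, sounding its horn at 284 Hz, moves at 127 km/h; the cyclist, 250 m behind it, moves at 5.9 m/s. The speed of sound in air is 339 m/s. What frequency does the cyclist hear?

262 Hz

127 km/h = 35.28 m/s.
The cyclist is behind, so the locomotive is moving away from it while the cyclist is moving toward the locomotive.
Both move, so f' = f · (v + v_o)/(v + v_s).
f' = 284 × (339 + 5.9)/(339 + 35.28) = 284 × 344.9/374.28 ≈ 262 Hz.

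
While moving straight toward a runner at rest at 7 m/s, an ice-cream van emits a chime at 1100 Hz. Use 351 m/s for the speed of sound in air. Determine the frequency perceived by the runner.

Moving source, stationary observer: f' = f · v/(v − v_s) since the source is approaching.
f' = 1100 × 351/(351 − 7) = 1100 × 351/344 ≈ 1122 Hz.

1122 Hz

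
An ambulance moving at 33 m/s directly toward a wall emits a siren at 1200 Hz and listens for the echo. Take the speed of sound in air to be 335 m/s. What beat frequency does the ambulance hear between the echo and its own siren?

262 Hz

The wall receives the sound from a moving source: f₁ = f₀ · v/(v − v_e) = 1200 × 335/302 ≈ 1331 Hz.
On the return leg the ambulance is a moving observer: f₂ = f₁ · (v + v_e)/v = 1331 × 368/335 ≈ 1462 Hz.
Beat against the emitted tone: |f₂ − f₀| = 2v_e·f₀/(v − v_e) = 2 × 33 × 1200/302 ≈ 262 Hz.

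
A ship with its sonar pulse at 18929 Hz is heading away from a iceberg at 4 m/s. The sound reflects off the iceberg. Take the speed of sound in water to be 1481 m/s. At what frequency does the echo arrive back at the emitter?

18827 Hz

The iceberg receives the sound from a moving source: f₁ = f₀ · v/(v + v_e) = 18929 × 1481/1485 ≈ 18878 Hz.
On the return leg the ship is a moving observer: f₂ = f₁ · (v − v_e)/v = 18878 × 1477/1481 ≈ 18827 Hz.
Equivalently f₂ = f₀ · (v − v_e)/(v + v_e).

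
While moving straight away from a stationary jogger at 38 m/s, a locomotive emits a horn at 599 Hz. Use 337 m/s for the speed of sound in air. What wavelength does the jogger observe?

With the source moving away from a stationary observer, f' = f · v/(v + v_s).
f' = 599 × 337/(337 + 38) ≈ 538 Hz.
λ' = v/f' = 337/538.301 ≈ 62.6 cm.

62.6 cm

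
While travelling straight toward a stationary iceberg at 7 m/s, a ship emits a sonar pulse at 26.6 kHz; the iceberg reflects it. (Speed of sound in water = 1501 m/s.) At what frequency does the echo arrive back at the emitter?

26.8 kHz

The iceberg receives the sound from a moving source: f₁ = f₀ · v/(v − v_e) = 26.6 × 1501/1494 ≈ 26.7 kHz.
On the return leg the ship is a moving observer: f₂ = f₁ · (v + v_e)/v = 26.7 × 1508/1501 ≈ 26.8 kHz.
Equivalently f₂ = f₀ · (v + v_e)/(v − v_e).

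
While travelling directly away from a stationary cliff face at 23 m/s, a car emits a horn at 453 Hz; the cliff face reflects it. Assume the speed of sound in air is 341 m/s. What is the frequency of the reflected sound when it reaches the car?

The cliff face receives the sound from a moving source: f₁ = f₀ · v/(v + v_e) = 453 × 341/364 ≈ 424 Hz.
On the return leg the car is a moving observer: f₂ = f₁ · (v − v_e)/v = 424 × 318/341 ≈ 396 Hz.
Equivalently f₂ = f₀ · (v − v_e)/(v + v_e).

396 Hz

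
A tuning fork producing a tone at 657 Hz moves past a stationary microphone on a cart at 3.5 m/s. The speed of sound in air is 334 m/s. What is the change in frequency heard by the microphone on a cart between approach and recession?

Approaching: f₁ = f · v/(v − v_s) = 657 × 334/330.5 ≈ 664.0 Hz.
Receding: f₂ = f · v/(v + v_s) = 657 × 334/337.5 ≈ 650.2 Hz.
Drop: f₁ − f₂ = 2f·v·v_s/(v² − v_s²) = 2 × 657 × 334 × 3.5/(334² − 3.5²) ≈ 13.8 Hz.

13.8 Hz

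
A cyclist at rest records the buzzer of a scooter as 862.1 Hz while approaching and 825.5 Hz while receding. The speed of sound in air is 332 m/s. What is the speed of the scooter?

7.2 m/s

f₁/f₂ = (v + v_s)/(v − v_s), so v_s = v · (f₁ − f₂)/(f₁ + f₂).
v_s = 332 × (862.1 − 825.5)/(862.1 + 825.5) = 332 × 36.6/1687.6 ≈ 7.2 m/s.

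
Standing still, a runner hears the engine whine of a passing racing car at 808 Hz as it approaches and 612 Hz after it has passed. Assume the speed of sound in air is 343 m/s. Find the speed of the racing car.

f₁/f₂ = (v + v_s)/(v − v_s), so v_s = v · (f₁ − f₂)/(f₁ + f₂).
v_s = 343 × (808 − 612)/(808 + 612) = 343 × 196/1420 ≈ 47 m/s.

47 m/s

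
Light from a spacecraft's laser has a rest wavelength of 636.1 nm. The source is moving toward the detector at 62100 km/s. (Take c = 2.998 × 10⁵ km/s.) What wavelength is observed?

515.5 nm

β = v/c = 62100/299800 = 0.2071.
Relativistic Doppler for wavelength: λ' = λ₀ · √((1 − β)/(1 + β)).
λ' = 636.1 × √(0.7929/1.2071) = 636.1 × 0.81044 ≈ 515.5 nm.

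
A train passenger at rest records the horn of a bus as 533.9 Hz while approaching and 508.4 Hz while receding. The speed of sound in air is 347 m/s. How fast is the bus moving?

8.5 m/s

f₁/f₂ = (v + v_s)/(v − v_s), so v_s = v · (f₁ − f₂)/(f₁ + f₂).
v_s = 347 × (533.9 − 508.4)/(533.9 + 508.4) = 347 × 25.5/1042.3 ≈ 8.5 m/s.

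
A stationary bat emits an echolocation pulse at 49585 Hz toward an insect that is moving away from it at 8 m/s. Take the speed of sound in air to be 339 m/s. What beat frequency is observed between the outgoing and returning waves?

At the insect (a moving observer), f₁ = f₀ · (v − u)/v = 49585 × 331/339 ≈ 48415 Hz.
On reflection it acts as a source moving away from the stationary detector: f₂ = f₁ · v/(v + u) = 48415 × 339/347 ≈ 47299 Hz.
Equivalently f₂ = f₀ · (v − u)/(v + u).
Beat frequency: |f₂ − f₀| = 2u·f₀/(v + u) = 2 × 8 × 49585/347 ≈ 2286 Hz.

2286 Hz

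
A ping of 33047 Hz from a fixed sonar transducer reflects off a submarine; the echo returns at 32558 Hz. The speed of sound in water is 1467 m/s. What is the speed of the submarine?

10.9 m/s

Double Doppler shift off a moving reflector: f₂ = f₀ · (v + u)/(v − u) (u > 0 toward emitter).
Rearranging, u = v · (f₂ − f₀)/(f₂ + f₀) = 1467 × -489/65605 ≈ -10.9 m/s.
So the submarine is moving at 10.9 m/s away from the emitter.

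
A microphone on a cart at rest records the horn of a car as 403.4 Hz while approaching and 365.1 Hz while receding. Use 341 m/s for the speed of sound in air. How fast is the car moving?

f₁/f₂ = (v + v_s)/(v − v_s), so v_s = v · (f₁ − f₂)/(f₁ + f₂).
v_s = 341 × (403.4 − 365.1)/(403.4 + 365.1) = 341 × 38.3/768.5 ≈ 17.0 m/s.

17.0 m/s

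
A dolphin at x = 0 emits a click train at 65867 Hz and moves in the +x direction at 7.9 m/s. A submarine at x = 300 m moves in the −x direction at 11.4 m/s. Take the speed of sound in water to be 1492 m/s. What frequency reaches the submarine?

The observer lies on the +x side, so the source is heading toward the observer and the observer is heading toward the source.
Both move, so f' = f · (v + v_o)/(v − v_s).
f' = 65867 × (1492 + 11.4)/(1492 − 7.9) = 65867 × 1503.4/1484.1 ≈ 66724 Hz.

66724 Hz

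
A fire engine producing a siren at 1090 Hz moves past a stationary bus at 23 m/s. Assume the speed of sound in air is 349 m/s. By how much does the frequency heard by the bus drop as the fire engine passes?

144 Hz

Approaching: f₁ = f · v/(v − v_s) = 1090 × 349/326 ≈ 1167 Hz.
Receding: f₂ = f · v/(v + v_s) = 1090 × 349/372 ≈ 1023 Hz.
Drop: f₁ − f₂ = 2f·v·v_s/(v² − v_s²) = 2 × 1090 × 349 × 23/(349² − 23²) ≈ 144 Hz.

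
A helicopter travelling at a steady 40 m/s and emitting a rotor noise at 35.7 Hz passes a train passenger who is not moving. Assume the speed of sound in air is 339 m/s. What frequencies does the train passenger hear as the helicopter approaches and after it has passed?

40.5 Hz approaching; 31.9 Hz receding

Approaching: f₁ = f · v/(v − v_s) = 35.7 × 339/299 ≈ 40.5 Hz.
Receding: f₂ = f · v/(v + v_s) = 35.7 × 339/379 ≈ 31.9 Hz.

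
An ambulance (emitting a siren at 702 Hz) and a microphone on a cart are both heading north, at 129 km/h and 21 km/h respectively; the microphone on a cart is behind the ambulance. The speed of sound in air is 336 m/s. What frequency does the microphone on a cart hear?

645 Hz

129 km/h = 35.83 m/s; 21 km/h = 5.833 m/s.
The microphone on a cart is behind, so the ambulance is moving away from it while the microphone on a cart is moving toward the ambulance.
Both move, so f' = f · (v + v_o)/(v + v_s).
f' = 702 × (336 + 5.833)/(336 + 35.83) = 702 × 341.83/371.83 ≈ 645 Hz.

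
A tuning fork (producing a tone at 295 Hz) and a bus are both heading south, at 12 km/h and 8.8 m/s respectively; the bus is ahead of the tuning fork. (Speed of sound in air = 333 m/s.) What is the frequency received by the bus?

12 km/h = 3.333 m/s.
The bus is ahead, so the tuning fork is moving toward it while the bus is moving away from the tuning fork.
Both move, so f' = f · (v − v_o)/(v − v_s).
f' = 295 × (333 − 8.8)/(333 − 3.333) = 295 × 324.2/329.67 ≈ 290 Hz.

290 Hz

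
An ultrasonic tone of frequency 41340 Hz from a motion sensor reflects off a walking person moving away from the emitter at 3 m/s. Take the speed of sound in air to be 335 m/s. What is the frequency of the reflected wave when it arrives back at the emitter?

The walking person first receives the wave as a moving observer: f₁ = f₀ · (v − u)/v = 41340 × (335 − 3)/335 ≈ 40970 Hz.
The reflection then acts as a moving source: f₂ = f₁ · v/(v + u) ≈ 40606 Hz.
Equivalently f₂ = f₀ · (v − u)/(v + u).

40606 Hz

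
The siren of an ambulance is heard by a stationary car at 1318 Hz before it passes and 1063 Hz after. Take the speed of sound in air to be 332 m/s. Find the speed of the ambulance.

36 m/s

f₁/f₂ = (v + v_s)/(v − v_s), so v_s = v · (f₁ − f₂)/(f₁ + f₂).
v_s = 332 × (1318 − 1063)/(1318 + 1063) = 332 × 255/2381 ≈ 36 m/s.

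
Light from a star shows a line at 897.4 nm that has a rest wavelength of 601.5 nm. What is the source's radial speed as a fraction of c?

λ'/λ₀ = 1.4919 > 1 (redshift), so the source is receding.
λ'/λ₀ = √((1 + β)/(1 − β)) for a receding source ⇒ β = (r² − 1)/(r² + 1) with r = λ'/λ₀.
β = (2.2259 − 1)/(2.2259 + 1) ≈ 0.380.

0.380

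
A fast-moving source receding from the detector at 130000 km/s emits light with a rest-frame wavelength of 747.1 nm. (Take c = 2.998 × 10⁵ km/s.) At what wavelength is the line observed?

1188.6 nm

β = v/c = 130000/299800 = 0.4336.
Relativistic Doppler for wavelength: λ' = λ₀ · √((1 + β)/(1 − β)).
λ' = 747.1 × √(1.4336/0.5664) = 747.1 × 1.59098 ≈ 1188.6 nm.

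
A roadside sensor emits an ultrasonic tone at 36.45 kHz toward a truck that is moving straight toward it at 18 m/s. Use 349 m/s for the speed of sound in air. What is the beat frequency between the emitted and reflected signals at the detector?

At the truck (a moving observer), f₁ = f₀ · (v + u)/v = 36.45 × 367/349 ≈ 38.33 kHz.
The reflection then acts as a moving source: f₂ = f₁ · v/(v − u) ≈ 40.41 kHz.
Equivalently f₂ = f₀ · (v + u)/(v − u).
Beat frequency (with f₀ = 36450 Hz): |f₂ − f₀| = 2u·f₀/(v − u) = 2 × 18 × 36450/331 ≈ 3964 Hz.

3964 Hz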